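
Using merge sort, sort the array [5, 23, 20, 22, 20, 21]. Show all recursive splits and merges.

Merge sort trace:

Split: [5, 23, 20, 22, 20, 21] -> [5, 23, 20] and [22, 20, 21]
  Split: [5, 23, 20] -> [5] and [23, 20]
    Split: [23, 20] -> [23] and [20]
    Merge: [23] + [20] -> [20, 23]
  Merge: [5] + [20, 23] -> [5, 20, 23]
  Split: [22, 20, 21] -> [22] and [20, 21]
    Split: [20, 21] -> [20] and [21]
    Merge: [20] + [21] -> [20, 21]
  Merge: [22] + [20, 21] -> [20, 21, 22]
Merge: [5, 20, 23] + [20, 21, 22] -> [5, 20, 20, 21, 22, 23]

Final sorted array: [5, 20, 20, 21, 22, 23]

The merge sort proceeds by recursively splitting the array and merging sorted halves.
After all merges, the sorted array is [5, 20, 20, 21, 22, 23].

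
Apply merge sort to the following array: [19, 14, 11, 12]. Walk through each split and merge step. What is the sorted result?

Merge sort trace:

Split: [19, 14, 11, 12] -> [19, 14] and [11, 12]
  Split: [19, 14] -> [19] and [14]
  Merge: [19] + [14] -> [14, 19]
  Split: [11, 12] -> [11] and [12]
  Merge: [11] + [12] -> [11, 12]
Merge: [14, 19] + [11, 12] -> [11, 12, 14, 19]

Final sorted array: [11, 12, 14, 19]

The merge sort proceeds by recursively splitting the array and merging sorted halves.
After all merges, the sorted array is [11, 12, 14, 19].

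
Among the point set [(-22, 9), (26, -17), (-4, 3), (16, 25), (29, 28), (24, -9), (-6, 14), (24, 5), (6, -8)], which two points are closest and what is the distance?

Computing all pairwise distances among 9 points:

d((-22, 9), (26, -17)) = 54.5894
d((-22, 9), (-4, 3)) = 18.9737
d((-22, 9), (16, 25)) = 41.2311
d((-22, 9), (29, 28)) = 54.4243
d((-22, 9), (24, -9)) = 49.3964
d((-22, 9), (-6, 14)) = 16.7631
d((-22, 9), (24, 5)) = 46.1736
d((-22, 9), (6, -8)) = 32.7567
d((26, -17), (-4, 3)) = 36.0555
d((26, -17), (16, 25)) = 43.1741
d((26, -17), (29, 28)) = 45.0999
d((26, -17), (24, -9)) = 8.2462 <-- minimum
d((26, -17), (-6, 14)) = 44.5533
d((26, -17), (24, 5)) = 22.0907
d((26, -17), (6, -8)) = 21.9317
d((-4, 3), (16, 25)) = 29.7321
d((-4, 3), (29, 28)) = 41.4005
d((-4, 3), (24, -9)) = 30.4631
d((-4, 3), (-6, 14)) = 11.1803
d((-4, 3), (24, 5)) = 28.0713
d((-4, 3), (6, -8)) = 14.8661
d((16, 25), (29, 28)) = 13.3417
d((16, 25), (24, -9)) = 34.9285
d((16, 25), (-6, 14)) = 24.5967
d((16, 25), (24, 5)) = 21.5407
d((16, 25), (6, -8)) = 34.4819
d((29, 28), (24, -9)) = 37.3363
d((29, 28), (-6, 14)) = 37.6962
d((29, 28), (24, 5)) = 23.5372
d((29, 28), (6, -8)) = 42.72
d((24, -9), (-6, 14)) = 37.8021
d((24, -9), (24, 5)) = 14.0
d((24, -9), (6, -8)) = 18.0278
d((-6, 14), (24, 5)) = 31.3209
d((-6, 14), (6, -8)) = 25.0599
d((24, 5), (6, -8)) = 22.2036

Closest pair: (26, -17) and (24, -9) with distance 8.2462

The closest pair is (26, -17) and (24, -9) with Euclidean distance 8.2462. For 9 points, brute-force pairwise comparison is shown above. For large n, the divide-and-conquer algorithm (sort by x, recurse on halves, check the dividing strip) achieves O(n log n).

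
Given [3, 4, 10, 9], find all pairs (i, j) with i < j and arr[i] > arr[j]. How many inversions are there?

Finding inversions in [3, 4, 10, 9]:

(2, 3): arr[2]=10 > arr[3]=9

Total inversions: 1

The array has 1 inversion(s): (2,3). Each pair (i,j) satisfies i < j and arr[i] > arr[j].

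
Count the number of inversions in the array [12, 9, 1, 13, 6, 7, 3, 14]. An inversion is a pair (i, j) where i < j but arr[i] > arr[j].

Finding inversions in [12, 9, 1, 13, 6, 7, 3, 14]:

(0, 1): arr[0]=12 > arr[1]=9
(0, 2): arr[0]=12 > arr[2]=1
(0, 4): arr[0]=12 > arr[4]=6
(0, 5): arr[0]=12 > arr[5]=7
(0, 6): arr[0]=12 > arr[6]=3
(1, 2): arr[1]=9 > arr[2]=1
(1, 4): arr[1]=9 > arr[4]=6
(1, 5): arr[1]=9 > arr[5]=7
(1, 6): arr[1]=9 > arr[6]=3
(3, 4): arr[3]=13 > arr[4]=6
(3, 5): arr[3]=13 > arr[5]=7
(3, 6): arr[3]=13 > arr[6]=3
(4, 6): arr[4]=6 > arr[6]=3
(5, 6): arr[5]=7 > arr[6]=3

Total inversions: 14

The array has 14 inversion(s): (0,1), (0,2), (0,4), (0,5), (0,6), (1,2), (1,4), (1,5), (1,6), (3,4), (3,5), (3,6), (4,6), (5,6). Each pair (i,j) satisfies i < j and arr[i] > arr[j].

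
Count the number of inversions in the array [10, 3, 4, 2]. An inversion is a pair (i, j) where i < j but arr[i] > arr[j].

Finding inversions in [10, 3, 4, 2]:

(0, 1): arr[0]=10 > arr[1]=3
(0, 2): arr[0]=10 > arr[2]=4
(0, 3): arr[0]=10 > arr[3]=2
(1, 3): arr[1]=3 > arr[3]=2
(2, 3): arr[2]=4 > arr[3]=2

Total inversions: 5

The array has 5 inversion(s): (0,1), (0,2), (0,3), (1,3), (2,3). Each pair (i,j) satisfies i < j and arr[i] > arr[j].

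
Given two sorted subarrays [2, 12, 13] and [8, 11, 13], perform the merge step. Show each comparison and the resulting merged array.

Merging process:

Compare 2 vs 8: take 2 from left. Merged: [2]
Compare 12 vs 8: take 8 from right. Merged: [2, 8]
Compare 12 vs 11: take 11 from right. Merged: [2, 8, 11]
Compare 12 vs 13: take 12 from left. Merged: [2, 8, 11, 12]
Compare 13 vs 13: take 13 from left. Merged: [2, 8, 11, 12, 13]
Append remaining from right: [13]. Merged: [2, 8, 11, 12, 13, 13]

Final merged array: [2, 8, 11, 12, 13, 13]
Total comparisons: 5

The merged array is [2, 8, 11, 12, 13, 13], requiring 5 comparisons. The merge step runs in O(n) time where n is the total number of elements.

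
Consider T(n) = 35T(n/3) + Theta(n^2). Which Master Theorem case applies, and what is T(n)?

Master Theorem for T(n) = 35T(n/3) + O(n^2):

a = 35, b = 3, c = 2
log_b(a) = log_3(35) = 3.2362

Case 1: c = 2 < log_3(35) = 3.2362
T(n) = O(n^(log_3 35))

For T(n) = 35T(n/3) + O(n^2): log_3(35) = 3.2362. This is Case 1 of the Master Theorem (c < log_b(a), work dominated by leaves), giving O(n^(log_3 35)).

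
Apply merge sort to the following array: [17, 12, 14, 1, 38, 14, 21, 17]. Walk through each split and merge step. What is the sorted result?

Merge sort trace:

Split: [17, 12, 14, 1, 38, 14, 21, 17] -> [17, 12, 14, 1] and [38, 14, 21, 17]
  Split: [17, 12, 14, 1] -> [17, 12] and [14, 1]
    Split: [17, 12] -> [17] and [12]
    Merge: [17] + [12] -> [12, 17]
    Split: [14, 1] -> [14] and [1]
    Merge: [14] + [1] -> [1, 14]
  Merge: [12, 17] + [1, 14] -> [1, 12, 14, 17]
  Split: [38, 14, 21, 17] -> [38, 14] and [21, 17]
    Split: [38, 14] -> [38] and [14]
    Merge: [38] + [14] -> [14, 38]
    Split: [21, 17] -> [21] and [17]
    Merge: [21] + [17] -> [17, 21]
  Merge: [14, 38] + [17, 21] -> [14, 17, 21, 38]
Merge: [1, 12, 14, 17] + [14, 17, 21, 38] -> [1, 12, 14, 14, 17, 17, 21, 38]

Final sorted array: [1, 12, 14, 14, 17, 17, 21, 38]

The merge sort proceeds by recursively splitting the array and merging sorted halves.
After all merges, the sorted array is [1, 12, 14, 14, 17, 17, 21, 38].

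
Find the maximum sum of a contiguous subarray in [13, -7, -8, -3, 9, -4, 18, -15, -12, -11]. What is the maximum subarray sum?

Using Kadane's algorithm on [13, -7, -8, -3, 9, -4, 18, -15, -12, -11]:

Scanning through the array:
Position 1 (value -7): max_ending_here = 6, max_so_far = 13
Position 2 (value -8): max_ending_here = -2, max_so_far = 13
Position 3 (value -3): max_ending_here = -3, max_so_far = 13
Position 4 (value 9): max_ending_here = 9, max_so_far = 13
Position 5 (value -4): max_ending_here = 5, max_so_far = 13
Position 6 (value 18): max_ending_here = 23, max_so_far = 23
Position 7 (value -15): max_ending_here = 8, max_so_far = 23
Position 8 (value -12): max_ending_here = -4, max_so_far = 23
Position 9 (value -11): max_ending_here = -11, max_so_far = 23

Maximum subarray: [9, -4, 18]
Maximum sum: 23

The maximum subarray is [9, -4, 18] with sum 23. This subarray runs from index 4 to index 6.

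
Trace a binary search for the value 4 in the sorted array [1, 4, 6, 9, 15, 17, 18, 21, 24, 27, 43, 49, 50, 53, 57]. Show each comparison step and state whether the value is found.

Binary search for 4 in [1, 4, 6, 9, 15, 17, 18, 21, 24, 27, 43, 49, 50, 53, 57]:

lo=0, hi=14, mid=7, arr[mid]=21 -> 21 > 4, search left half
lo=0, hi=6, mid=3, arr[mid]=9 -> 9 > 4, search left half
lo=0, hi=2, mid=1, arr[mid]=4 -> Found target at index 1!

Binary search finds 4 at index 1 after 3 comparisons. The search repeatedly halves the search space by comparing with the middle element.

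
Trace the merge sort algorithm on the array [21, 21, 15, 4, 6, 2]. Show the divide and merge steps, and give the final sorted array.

Merge sort trace:

Split: [21, 21, 15, 4, 6, 2] -> [21, 21, 15] and [4, 6, 2]
  Split: [21, 21, 15] -> [21] and [21, 15]
    Split: [21, 15] -> [21] and [15]
    Merge: [21] + [15] -> [15, 21]
  Merge: [21] + [15, 21] -> [15, 21, 21]
  Split: [4, 6, 2] -> [4] and [6, 2]
    Split: [6, 2] -> [6] and [2]
    Merge: [6] + [2] -> [2, 6]
  Merge: [4] + [2, 6] -> [2, 4, 6]
Merge: [15, 21, 21] + [2, 4, 6] -> [2, 4, 6, 15, 21, 21]

Final sorted array: [2, 4, 6, 15, 21, 21]

The merge sort proceeds by recursively splitting the array and merging sorted halves.
After all merges, the sorted array is [2, 4, 6, 15, 21, 21].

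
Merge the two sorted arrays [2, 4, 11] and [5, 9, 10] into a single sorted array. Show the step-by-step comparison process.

Merging process:

Compare 2 vs 5: take 2 from left. Merged: [2]
Compare 4 vs 5: take 4 from left. Merged: [2, 4]
Compare 11 vs 5: take 5 from right. Merged: [2, 4, 5]
Compare 11 vs 9: take 9 from right. Merged: [2, 4, 5, 9]
Compare 11 vs 10: take 10 from right. Merged: [2, 4, 5, 9, 10]
Append remaining from left: [11]. Merged: [2, 4, 5, 9, 10, 11]

Final merged array: [2, 4, 5, 9, 10, 11]
Total comparisons: 5

The merged array is [2, 4, 5, 9, 10, 11], requiring 5 comparisons. The merge step runs in O(n) time where n is the total number of elements.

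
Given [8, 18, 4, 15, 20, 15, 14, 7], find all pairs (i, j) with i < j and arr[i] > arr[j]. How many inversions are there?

Finding inversions in [8, 18, 4, 15, 20, 15, 14, 7]:

(0, 2): arr[0]=8 > arr[2]=4
(0, 7): arr[0]=8 > arr[7]=7
(1, 2): arr[1]=18 > arr[2]=4
(1, 3): arr[1]=18 > arr[3]=15
(1, 5): arr[1]=18 > arr[5]=15
(1, 6): arr[1]=18 > arr[6]=14
(1, 7): arr[1]=18 > arr[7]=7
(3, 6): arr[3]=15 > arr[6]=14
(3, 7): arr[3]=15 > arr[7]=7
(4, 5): arr[4]=20 > arr[5]=15
(4, 6): arr[4]=20 > arr[6]=14
(4, 7): arr[4]=20 > arr[7]=7
(5, 6): arr[5]=15 > arr[6]=14
(5, 7): arr[5]=15 > arr[7]=7
(6, 7): arr[6]=14 > arr[7]=7

Total inversions: 15

The array has 15 inversion(s): (0,2), (0,7), (1,2), (1,3), (1,5), (1,6), (1,7), (3,6), (3,7), (4,5), (4,6), (4,7), (5,6), (5,7), (6,7). Each pair (i,j) satisfies i < j and arr[i] > arr[j].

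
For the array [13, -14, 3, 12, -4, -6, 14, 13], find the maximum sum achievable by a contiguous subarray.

Using Kadane's algorithm on [13, -14, 3, 12, -4, -6, 14, 13]:

Scanning through the array:
Position 1 (value -14): max_ending_here = -1, max_so_far = 13
Position 2 (value 3): max_ending_here = 3, max_so_far = 13
Position 3 (value 12): max_ending_here = 15, max_so_far = 15
Position 4 (value -4): max_ending_here = 11, max_so_far = 15
Position 5 (value -6): max_ending_here = 5, max_so_far = 15
Position 6 (value 14): max_ending_here = 19, max_so_far = 19
Position 7 (value 13): max_ending_here = 32, max_so_far = 32

Maximum subarray: [3, 12, -4, -6, 14, 13]
Maximum sum: 32

The maximum subarray is [3, 12, -4, -6, 14, 13] with sum 32. This subarray runs from index 2 to index 7.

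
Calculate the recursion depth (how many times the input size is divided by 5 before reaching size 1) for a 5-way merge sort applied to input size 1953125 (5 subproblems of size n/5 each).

For divide and conquer with division factor 5:

Problem sizes at each level:
Level 0: 1953125
Level 1: 390625
Level 2: 78125
Level 3: 15625
Level 4: 3125
Level 5: 625
Level 6: 125
Level 7: 25
Level 8: 5
Level 9: 1

The root is level 0 and the size-1 base case is level 9 (the tree spans levels 0 through 9, i.e. 10 levels counting the root), so the depth is the number of divisions: log_5(1953125) = 9

The recursion tree depth is log_5(1953125) = 9. At each level, the problem size is divided by 5, so it takes 9 divisions to reduce to a base case of size 1. The algorithm makes 5 recursive calls at each level.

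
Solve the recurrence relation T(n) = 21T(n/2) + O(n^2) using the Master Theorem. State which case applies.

Master Theorem for T(n) = 21T(n/2) + O(n^2):

a = 21, b = 2, c = 2
log_b(a) = log_2(21) = 4.3923

Case 1: c = 2 < log_2(21) = 4.3923
T(n) = O(n^(log_2 21))

For T(n) = 21T(n/2) + O(n^2): log_2(21) = 4.3923. This is Case 1 of the Master Theorem (c < log_b(a), work dominated by leaves), giving O(n^(log_2 21)).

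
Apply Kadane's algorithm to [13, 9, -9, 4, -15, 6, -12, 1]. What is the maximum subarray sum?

Using Kadane's algorithm on [13, 9, -9, 4, -15, 6, -12, 1]:

Scanning through the array:
Position 1 (value 9): max_ending_here = 22, max_so_far = 22
Position 2 (value -9): max_ending_here = 13, max_so_far = 22
Position 3 (value 4): max_ending_here = 17, max_so_far = 22
Position 4 (value -15): max_ending_here = 2, max_so_far = 22
Position 5 (value 6): max_ending_here = 8, max_so_far = 22
Position 6 (value -12): max_ending_here = -4, max_so_far = 22
Position 7 (value 1): max_ending_here = 1, max_so_far = 22

Maximum subarray: [13, 9]
Maximum sum: 22

The maximum subarray is [13, 9] with sum 22. This subarray runs from index 0 to index 1.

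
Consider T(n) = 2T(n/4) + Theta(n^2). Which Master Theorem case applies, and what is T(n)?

Master Theorem for T(n) = 2T(n/4) + O(n^2):

a = 2, b = 4, c = 2
log_b(a) = log_4(2) = 0.5000

Case 3: c = 2 > log_4(2) = 0.5000
T(n) = O(n^2) = O(n^2)

For T(n) = 2T(n/4) + O(n^2): log_4(2) = 0.5000. This is Case 3 of the Master Theorem (c > log_b(a), work dominated by root), giving O(n^2).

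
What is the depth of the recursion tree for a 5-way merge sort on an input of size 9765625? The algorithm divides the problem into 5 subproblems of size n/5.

For divide and conquer with division factor 5:

Problem sizes at each level:
Level 0: 9765625
Level 1: 1953125
Level 2: 390625
Level 3: 78125
Level 4: 15625
Level 5: 3125
Level 6: 625
Level 7: 125
Level 8: 25
Level 9: 5
Level 10: 1

The root is level 0 and the size-1 base case is level 10 (the tree spans levels 0 through 10, i.e. 11 levels counting the root), so the depth is the number of divisions: log_5(9765625) = 10

The recursion tree depth is log_5(9765625) = 10. At each level, the problem size is divided by 5, so it takes 10 divisions to reduce to a base case of size 1. The algorithm makes 5 recursive calls at each level.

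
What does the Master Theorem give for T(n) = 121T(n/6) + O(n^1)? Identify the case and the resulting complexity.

Master Theorem for T(n) = 121T(n/6) + O(n^1):

a = 121, b = 6, c = 1
log_b(a) = log_6(121) = 2.6766

Case 1: c = 1 < log_6(121) = 2.6766
T(n) = O(n^(log_6 121))

For T(n) = 121T(n/6) + O(n^1): log_6(121) = 2.6766. This is Case 1 of the Master Theorem (c < log_b(a), work dominated by leaves), giving O(n^(log_6 121)).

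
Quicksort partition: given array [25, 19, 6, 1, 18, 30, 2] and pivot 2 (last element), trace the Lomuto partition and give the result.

Lomuto partition with pivot = 2:

Initial array: [25, 19, 6, 1, 18, 30, 2]

arr[0]=25 > 2: no swap
arr[1]=19 > 2: no swap
arr[2]=6 > 2: no swap
arr[3]=1 <= 2: swap with position 0, array becomes [1, 19, 6, 25, 18, 30, 2]
arr[4]=18 > 2: no swap
arr[5]=30 > 2: no swap

Place pivot at position 1: [1, 2, 6, 25, 18, 30, 19]
Pivot position: 1

After partitioning with pivot 2, the array becomes [1, 2, 6, 25, 18, 30, 19]. The pivot is placed at index 1. All elements to the left of the pivot are <= 2, and all elements to the right are > 2.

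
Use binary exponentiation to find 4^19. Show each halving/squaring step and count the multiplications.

Computing 4^19 by squaring (build up from 4^1; each line after the first costs one multiplication):

4^1 = 4
4^2 = (4^1)^2 = 4^2 = 16
4^4 = (4^2)^2 = 16^2 = 256
4^8 = (4^4)^2 = 256^2 = 65536
4^9 = 4 * 4^8 = 4 * 65536 = 262144
4^18 = (4^9)^2 = 262144^2 = 68719476736
4^19 = 4 * 4^18 = 4 * 68719476736 = 274877906944

Result: 274877906944
Multiplications needed: 6 (6 lines after 4^1)

4^19 = 274877906944. Using exponentiation by squaring, this requires 6 multiplications. The key idea: if the exponent is even, square the half-power; if odd, multiply by the base once.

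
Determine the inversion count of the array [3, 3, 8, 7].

Finding inversions in [3, 3, 8, 7]:

(2, 3): arr[2]=8 > arr[3]=7

Total inversions: 1

The array has 1 inversion(s): (2,3). Each pair (i,j) satisfies i < j and arr[i] > arr[j].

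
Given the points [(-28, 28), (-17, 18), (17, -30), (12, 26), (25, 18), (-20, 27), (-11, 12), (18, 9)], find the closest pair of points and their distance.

Computing all pairwise distances among 8 points:

d((-28, 28), (-17, 18)) = 14.8661
d((-28, 28), (17, -30)) = 73.4098
d((-28, 28), (12, 26)) = 40.05
d((-28, 28), (25, 18)) = 53.9351
d((-28, 28), (-20, 27)) = 8.0623 <-- minimum
d((-28, 28), (-11, 12)) = 23.3452
d((-28, 28), (18, 9)) = 49.7695
d((-17, 18), (17, -30)) = 58.8218
d((-17, 18), (12, 26)) = 30.0832
d((-17, 18), (25, 18)) = 42.0
d((-17, 18), (-20, 27)) = 9.4868
d((-17, 18), (-11, 12)) = 8.4853
d((-17, 18), (18, 9)) = 36.1386
d((17, -30), (12, 26)) = 56.2228
d((17, -30), (25, 18)) = 48.6621
d((17, -30), (-20, 27)) = 67.9559
d((17, -30), (-11, 12)) = 50.4777
d((17, -30), (18, 9)) = 39.0128
d((12, 26), (25, 18)) = 15.2643
d((12, 26), (-20, 27)) = 32.0156
d((12, 26), (-11, 12)) = 26.9258
d((12, 26), (18, 9)) = 18.0278
d((25, 18), (-20, 27)) = 45.8912
d((25, 18), (-11, 12)) = 36.4966
d((25, 18), (18, 9)) = 11.4018
d((-20, 27), (-11, 12)) = 17.4929
d((-20, 27), (18, 9)) = 42.0476
d((-11, 12), (18, 9)) = 29.1548

Closest pair: (-28, 28) and (-20, 27) with distance 8.0623

The closest pair is (-28, 28) and (-20, 27) with Euclidean distance 8.0623. For 8 points, brute-force pairwise comparison is shown above. For large n, the divide-and-conquer algorithm (sort by x, recurse on halves, check the dividing strip) achieves O(n log n).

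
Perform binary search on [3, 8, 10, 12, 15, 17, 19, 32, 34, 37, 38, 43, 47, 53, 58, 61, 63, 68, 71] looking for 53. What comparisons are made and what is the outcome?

Binary search for 53 in [3, 8, 10, 12, 15, 17, 19, 32, 34, 37, 38, 43, 47, 53, 58, 61, 63, 68, 71]:

lo=0, hi=18, mid=9, arr[mid]=37 -> 37 < 53, search right half
lo=10, hi=18, mid=14, arr[mid]=58 -> 58 > 53, search left half
lo=10, hi=13, mid=11, arr[mid]=43 -> 43 < 53, search right half
lo=12, hi=13, mid=12, arr[mid]=47 -> 47 < 53, search right half
lo=13, hi=13, mid=13, arr[mid]=53 -> Found target at index 13!

Binary search finds 53 at index 13 after 5 comparisons. The search repeatedly halves the search space by comparing with the middle element.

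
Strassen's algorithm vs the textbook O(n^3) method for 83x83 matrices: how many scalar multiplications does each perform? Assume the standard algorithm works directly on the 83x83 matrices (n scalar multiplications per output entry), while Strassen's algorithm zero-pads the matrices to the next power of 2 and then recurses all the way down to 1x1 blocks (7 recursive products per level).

Matrix multiplication for 83x83 matrices:

Strassen's algorithm requires power-of-2 dimensions. Pad 83x83 to 128x128 (next power of 2).

Standard algorithm: 83^3 = 571787 multiplications
Strassen's algorithm: 7^(log2(128)) = 7^7 = 823543 multiplications
Difference: 571787 - 823543 = -251756 (Strassen uses MORE here due to padding overhead — for small or just-over-power-of-2 n, padding can outweigh the per-level savings)

Standard: 571787 multiplications (83^3). Strassen: 823543 multiplications (7^7, after padding to 128x128). Strassen reduces 8 recursive multiplications to 7 at each level.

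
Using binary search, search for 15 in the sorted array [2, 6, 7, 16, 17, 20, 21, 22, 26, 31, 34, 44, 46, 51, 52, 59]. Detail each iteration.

Binary search for 15 in [2, 6, 7, 16, 17, 20, 21, 22, 26, 31, 34, 44, 46, 51, 52, 59]:

lo=0, hi=15, mid=7, arr[mid]=22 -> 22 > 15, search left half
lo=0, hi=6, mid=3, arr[mid]=16 -> 16 > 15, search left half
lo=0, hi=2, mid=1, arr[mid]=6 -> 6 < 15, search right half
lo=2, hi=2, mid=2, arr[mid]=7 -> 7 < 15, search right half
lo=3 > hi=2, target 15 not found

Binary search determines that 15 is not in the array after 4 comparisons. The search space was exhausted without finding the target.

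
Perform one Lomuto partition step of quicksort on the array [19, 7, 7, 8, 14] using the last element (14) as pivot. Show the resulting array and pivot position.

Lomuto partition with pivot = 14:

Initial array: [19, 7, 7, 8, 14]

arr[0]=19 > 14: no swap
arr[1]=7 <= 14: swap with position 0, array becomes [7, 19, 7, 8, 14]
arr[2]=7 <= 14: swap with position 1, array becomes [7, 7, 19, 8, 14]
arr[3]=8 <= 14: swap with position 2, array becomes [7, 7, 8, 19, 14]

Place pivot at position 3: [7, 7, 8, 14, 19]
Pivot position: 3

After partitioning with pivot 14, the array becomes [7, 7, 8, 14, 19]. The pivot is placed at index 3. All elements to the left of the pivot are <= 14, and all elements to the right are > 14.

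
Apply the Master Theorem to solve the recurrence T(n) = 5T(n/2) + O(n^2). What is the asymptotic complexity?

Master Theorem for T(n) = 5T(n/2) + O(n^2):

a = 5, b = 2, c = 2
log_b(a) = log_2(5) = 2.3219

Case 1: c = 2 < log_2(5) = 2.3219
T(n) = O(n^(log_2 5))

For T(n) = 5T(n/2) + O(n^2): log_2(5) = 2.3219. This is Case 1 of the Master Theorem (c < log_b(a), work dominated by leaves), giving O(n^(log_2 5)).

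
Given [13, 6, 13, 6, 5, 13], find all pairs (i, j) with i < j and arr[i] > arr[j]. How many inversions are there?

Finding inversions in [13, 6, 13, 6, 5, 13]:

(0, 1): arr[0]=13 > arr[1]=6
(0, 3): arr[0]=13 > arr[3]=6
(0, 4): arr[0]=13 > arr[4]=5
(1, 4): arr[1]=6 > arr[4]=5
(2, 3): arr[2]=13 > arr[3]=6
(2, 4): arr[2]=13 > arr[4]=5
(3, 4): arr[3]=6 > arr[4]=5

Total inversions: 7

The array has 7 inversion(s): (0,1), (0,3), (0,4), (1,4), (2,3), (2,4), (3,4). Each pair (i,j) satisfies i < j and arr[i] > arr[j].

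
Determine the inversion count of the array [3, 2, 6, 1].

Finding inversions in [3, 2, 6, 1]:

(0, 1): arr[0]=3 > arr[1]=2
(0, 3): arr[0]=3 > arr[3]=1
(1, 3): arr[1]=2 > arr[3]=1
(2, 3): arr[2]=6 > arr[3]=1

Total inversions: 4

The array has 4 inversion(s): (0,1), (0,3), (1,3), (2,3). Each pair (i,j) satisfies i < j and arr[i] > arr[j].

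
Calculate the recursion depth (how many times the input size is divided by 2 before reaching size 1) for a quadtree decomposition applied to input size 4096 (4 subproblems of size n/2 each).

For divide and conquer with division factor 2:

Problem sizes at each level:
Level 0: 4096
Level 1: 2048
Level 2: 1024
Level 3: 512
Level 4: 256
Level 5: 128
Level 6: 64
Level 7: 32
Level 8: 16
Level 9: 8
Level 10: 4
Level 11: 2
Level 12: 1

The root is level 0 and the size-1 base case is level 12 (the tree spans levels 0 through 12, i.e. 13 levels counting the root), so the depth is the number of divisions: log_2(4096) = 12

The recursion tree depth is log_2(4096) = 12. At each level, the problem size is divided by 2, so it takes 12 divisions to reduce to a base case of size 1. The algorithm makes 4 recursive calls at each level.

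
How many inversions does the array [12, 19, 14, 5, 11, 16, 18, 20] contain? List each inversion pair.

Finding inversions in [12, 19, 14, 5, 11, 16, 18, 20]:

(0, 3): arr[0]=12 > arr[3]=5
(0, 4): arr[0]=12 > arr[4]=11
(1, 2): arr[1]=19 > arr[2]=14
(1, 3): arr[1]=19 > arr[3]=5
(1, 4): arr[1]=19 > arr[4]=11
(1, 5): arr[1]=19 > arr[5]=16
(1, 6): arr[1]=19 > arr[6]=18
(2, 3): arr[2]=14 > arr[3]=5
(2, 4): arr[2]=14 > arr[4]=11

Total inversions: 9

The array has 9 inversion(s): (0,3), (0,4), (1,2), (1,3), (1,4), (1,5), (1,6), (2,3), (2,4). Each pair (i,j) satisfies i < j and arr[i] > arr[j].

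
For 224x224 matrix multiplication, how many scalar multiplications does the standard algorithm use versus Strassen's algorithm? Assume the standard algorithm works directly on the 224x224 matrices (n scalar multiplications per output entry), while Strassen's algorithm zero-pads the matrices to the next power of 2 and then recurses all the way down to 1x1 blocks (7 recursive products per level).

Matrix multiplication for 224x224 matrices:

Strassen's algorithm requires power-of-2 dimensions. Pad 224x224 to 256x256 (next power of 2).

Standard algorithm: 224^3 = 11239424 multiplications
Strassen's algorithm: 7^(log2(256)) = 7^8 = 5764801 multiplications
Savings: 11239424 - 5764801 = 5474623 multiplications

Standard: 11239424 multiplications (224^3). Strassen: 5764801 multiplications (7^8, after padding to 256x256). Strassen reduces 8 recursive multiplications to 7 at each level.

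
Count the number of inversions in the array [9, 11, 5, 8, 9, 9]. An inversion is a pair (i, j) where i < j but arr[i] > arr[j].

Finding inversions in [9, 11, 5, 8, 9, 9]:

(0, 2): arr[0]=9 > arr[2]=5
(0, 3): arr[0]=9 > arr[3]=8
(1, 2): arr[1]=11 > arr[2]=5
(1, 3): arr[1]=11 > arr[3]=8
(1, 4): arr[1]=11 > arr[4]=9
(1, 5): arr[1]=11 > arr[5]=9

Total inversions: 6

The array has 6 inversion(s): (0,2), (0,3), (1,2), (1,3), (1,4), (1,5). Each pair (i,j) satisfies i < j and arr[i] > arr[j].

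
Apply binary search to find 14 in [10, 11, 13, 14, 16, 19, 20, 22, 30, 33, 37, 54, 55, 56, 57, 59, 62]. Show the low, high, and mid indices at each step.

Binary search for 14 in [10, 11, 13, 14, 16, 19, 20, 22, 30, 33, 37, 54, 55, 56, 57, 59, 62]:

lo=0, hi=16, mid=8, arr[mid]=30 -> 30 > 14, search left half
lo=0, hi=7, mid=3, arr[mid]=14 -> Found target at index 3!

Binary search finds 14 at index 3 after 2 comparisons. The search repeatedly halves the search space by comparing with the middle element.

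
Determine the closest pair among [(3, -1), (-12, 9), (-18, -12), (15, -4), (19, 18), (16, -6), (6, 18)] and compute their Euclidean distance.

Computing all pairwise distances among 7 points:

d((3, -1), (-12, 9)) = 18.0278
d((3, -1), (-18, -12)) = 23.7065
d((3, -1), (15, -4)) = 12.3693
d((3, -1), (19, 18)) = 24.8395
d((3, -1), (16, -6)) = 13.9284
d((3, -1), (6, 18)) = 19.2354
d((-12, 9), (-18, -12)) = 21.8403
d((-12, 9), (15, -4)) = 29.9666
d((-12, 9), (19, 18)) = 32.28
d((-12, 9), (16, -6)) = 31.7648
d((-12, 9), (6, 18)) = 20.1246
d((-18, -12), (15, -4)) = 33.9559
d((-18, -12), (19, 18)) = 47.634
d((-18, -12), (16, -6)) = 34.5254
d((-18, -12), (6, 18)) = 38.4187
d((15, -4), (19, 18)) = 22.3607
d((15, -4), (16, -6)) = 2.2361 <-- minimum
d((15, -4), (6, 18)) = 23.7697
d((19, 18), (16, -6)) = 24.1868
d((19, 18), (6, 18)) = 13.0
d((16, -6), (6, 18)) = 26.0

Closest pair: (15, -4) and (16, -6) with distance 2.2361

The closest pair is (15, -4) and (16, -6) with Euclidean distance 2.2361. For 7 points, brute-force pairwise comparison is shown above. For large n, the divide-and-conquer algorithm (sort by x, recurse on halves, check the dividing strip) achieves O(n log n).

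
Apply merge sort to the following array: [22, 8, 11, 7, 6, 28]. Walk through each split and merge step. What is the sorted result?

Merge sort trace:

Split: [22, 8, 11, 7, 6, 28] -> [22, 8, 11] and [7, 6, 28]
  Split: [22, 8, 11] -> [22] and [8, 11]
    Split: [8, 11] -> [8] and [11]
    Merge: [8] + [11] -> [8, 11]
  Merge: [22] + [8, 11] -> [8, 11, 22]
  Split: [7, 6, 28] -> [7] and [6, 28]
    Split: [6, 28] -> [6] and [28]
    Merge: [6] + [28] -> [6, 28]
  Merge: [7] + [6, 28] -> [6, 7, 28]
Merge: [8, 11, 22] + [6, 7, 28] -> [6, 7, 8, 11, 22, 28]

Final sorted array: [6, 7, 8, 11, 22, 28]

The merge sort proceeds by recursively splitting the array and merging sorted halves.
After all merges, the sorted array is [6, 7, 8, 11, 22, 28].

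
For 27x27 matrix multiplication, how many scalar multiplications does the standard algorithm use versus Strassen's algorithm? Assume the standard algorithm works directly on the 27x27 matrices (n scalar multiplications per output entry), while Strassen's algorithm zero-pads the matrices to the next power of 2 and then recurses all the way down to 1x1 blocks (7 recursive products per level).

Matrix multiplication for 27x27 matrices:

Strassen's algorithm requires power-of-2 dimensions. Pad 27x27 to 32x32 (next power of 2).

Standard algorithm: 27^3 = 19683 multiplications
Strassen's algorithm: 7^(log2(32)) = 7^5 = 16807 multiplications
Savings: 19683 - 16807 = 2876 multiplications

Standard: 19683 multiplications (27^3). Strassen: 16807 multiplications (7^5, after padding to 32x32). Strassen reduces 8 recursive multiplications to 7 at each level.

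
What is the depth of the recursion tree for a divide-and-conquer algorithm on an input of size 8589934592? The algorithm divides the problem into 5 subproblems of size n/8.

For divide and conquer with division factor 8:

Problem sizes at each level:
Level 0: 8589934592
Level 1: 1073741824
Level 2: 134217728
Level 3: 16777216
Level 4: 2097152
Level 5: 262144
Level 6: 32768
Level 7: 4096
Level 8: 512
Level 9: 64
Level 10: 8
Level 11: 1

The root is level 0 and the size-1 base case is level 11 (the tree spans levels 0 through 11, i.e. 12 levels counting the root), so the depth is the number of divisions: log_8(8589934592) = 11

The recursion tree depth is log_8(8589934592) = 11. At each level, the problem size is divided by 8, so it takes 11 divisions to reduce to a base case of size 1. The algorithm makes 5 recursive calls at each level.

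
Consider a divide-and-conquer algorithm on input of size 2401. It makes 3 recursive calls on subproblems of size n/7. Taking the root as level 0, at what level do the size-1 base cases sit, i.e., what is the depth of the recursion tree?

For divide and conquer with division factor 7:

Problem sizes at each level:
Level 0: 2401
Level 1: 343
Level 2: 49
Level 3: 7
Level 4: 1

The root is level 0 and the size-1 base case is level 4 (the tree spans levels 0 through 4, i.e. 5 levels counting the root), so the depth is the number of divisions: log_7(2401) = 4

The recursion tree depth is log_7(2401) = 4. At each level, the problem size is divided by 7, so it takes 4 divisions to reduce to a base case of size 1. The algorithm makes 3 recursive calls at each level.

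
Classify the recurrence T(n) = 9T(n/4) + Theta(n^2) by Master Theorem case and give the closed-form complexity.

Master Theorem for T(n) = 9T(n/4) + O(n^2):

a = 9, b = 4, c = 2
log_b(a) = log_4(9) = 1.5850

Case 3: c = 2 > log_4(9) = 1.5850
T(n) = O(n^2) = O(n^2)

For T(n) = 9T(n/4) + O(n^2): log_4(9) = 1.5850. This is Case 3 of the Master Theorem (c > log_b(a), work dominated by root), giving O(n^2).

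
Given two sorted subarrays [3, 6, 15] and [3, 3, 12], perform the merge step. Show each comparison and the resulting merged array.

Merging process:

Compare 3 vs 3: take 3 from left. Merged: [3]
Compare 6 vs 3: take 3 from right. Merged: [3, 3]
Compare 6 vs 3: take 3 from right. Merged: [3, 3, 3]
Compare 6 vs 12: take 6 from left. Merged: [3, 3, 3, 6]
Compare 15 vs 12: take 12 from right. Merged: [3, 3, 3, 6, 12]
Append remaining from left: [15]. Merged: [3, 3, 3, 6, 12, 15]

Final merged array: [3, 3, 3, 6, 12, 15]
Total comparisons: 5

The merged array is [3, 3, 3, 6, 12, 15], requiring 5 comparisons. The merge step runs in O(n) time where n is the total number of elements.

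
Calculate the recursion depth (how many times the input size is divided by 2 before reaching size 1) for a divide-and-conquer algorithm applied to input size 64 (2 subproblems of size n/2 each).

For divide and conquer with division factor 2:

Problem sizes at each level:
Level 0: 64
Level 1: 32
Level 2: 16
Level 3: 8
Level 4: 4
Level 5: 2
Level 6: 1

The root is level 0 and the size-1 base case is level 6 (the tree spans levels 0 through 6, i.e. 7 levels counting the root), so the depth is the number of divisions: log_2(64) = 6

The recursion tree depth is log_2(64) = 6. At each level, the problem size is divided by 2, so it takes 6 divisions to reduce to a base case of size 1. The algorithm makes 2 recursive calls at each level.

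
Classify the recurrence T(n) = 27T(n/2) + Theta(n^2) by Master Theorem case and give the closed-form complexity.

Master Theorem for T(n) = 27T(n/2) + O(n^2):

a = 27, b = 2, c = 2
log_b(a) = log_2(27) = 4.7549

Case 1: c = 2 < log_2(27) = 4.7549
T(n) = O(n^(log_2 27))

For T(n) = 27T(n/2) + O(n^2): log_2(27) = 4.7549. This is Case 1 of the Master Theorem (c < log_b(a), work dominated by leaves), giving O(n^(log_2 27)).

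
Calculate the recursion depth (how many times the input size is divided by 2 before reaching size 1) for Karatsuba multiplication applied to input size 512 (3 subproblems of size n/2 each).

For divide and conquer with division factor 2:

Problem sizes at each level:
Level 0: 512
Level 1: 256
Level 2: 128
Level 3: 64
Level 4: 32
Level 5: 16
Level 6: 8
Level 7: 4
Level 8: 2
Level 9: 1

The root is level 0 and the size-1 base case is level 9 (the tree spans levels 0 through 9, i.e. 10 levels counting the root), so the depth is the number of divisions: log_2(512) = 9

The recursion tree depth is log_2(512) = 9. At each level, the problem size is divided by 2, so it takes 9 divisions to reduce to a base case of size 1. The algorithm makes 3 recursive calls at each level.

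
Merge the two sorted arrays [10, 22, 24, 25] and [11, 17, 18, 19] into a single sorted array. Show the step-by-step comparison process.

Merging process:

Compare 10 vs 11: take 10 from left. Merged: [10]
Compare 22 vs 11: take 11 from right. Merged: [10, 11]
Compare 22 vs 17: take 17 from right. Merged: [10, 11, 17]
Compare 22 vs 18: take 18 from right. Merged: [10, 11, 17, 18]
Compare 22 vs 19: take 19 from right. Merged: [10, 11, 17, 18, 19]
Append remaining from left: [22, 24, 25]. Merged: [10, 11, 17, 18, 19, 22, 24, 25]

Final merged array: [10, 11, 17, 18, 19, 22, 24, 25]
Total comparisons: 5

The merged array is [10, 11, 17, 18, 19, 22, 24, 25], requiring 5 comparisons. The merge step runs in O(n) time where n is the total number of elements.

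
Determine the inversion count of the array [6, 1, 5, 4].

Finding inversions in [6, 1, 5, 4]:

(0, 1): arr[0]=6 > arr[1]=1
(0, 2): arr[0]=6 > arr[2]=5
(0, 3): arr[0]=6 > arr[3]=4
(2, 3): arr[2]=5 > arr[3]=4

Total inversions: 4

The array has 4 inversion(s): (0,1), (0,2), (0,3), (2,3). Each pair (i,j) satisfies i < j and arr[i] > arr[j].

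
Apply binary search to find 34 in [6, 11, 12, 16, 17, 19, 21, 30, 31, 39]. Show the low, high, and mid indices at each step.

Binary search for 34 in [6, 11, 12, 16, 17, 19, 21, 30, 31, 39]:

lo=0, hi=9, mid=4, arr[mid]=17 -> 17 < 34, search right half
lo=5, hi=9, mid=7, arr[mid]=30 -> 30 < 34, search right half
lo=8, hi=9, mid=8, arr[mid]=31 -> 31 < 34, search right half
lo=9, hi=9, mid=9, arr[mid]=39 -> 39 > 34, search left half
lo=9 > hi=8, target 34 not found

Binary search determines that 34 is not in the array after 4 comparisons. The search space was exhausted without finding the target.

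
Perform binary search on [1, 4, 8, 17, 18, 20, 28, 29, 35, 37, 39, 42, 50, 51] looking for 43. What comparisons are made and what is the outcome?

Binary search for 43 in [1, 4, 8, 17, 18, 20, 28, 29, 35, 37, 39, 42, 50, 51]:

lo=0, hi=13, mid=6, arr[mid]=28 -> 28 < 43, search right half
lo=7, hi=13, mid=10, arr[mid]=39 -> 39 < 43, search right half
lo=11, hi=13, mid=12, arr[mid]=50 -> 50 > 43, search left half
lo=11, hi=11, mid=11, arr[mid]=42 -> 42 < 43, search right half
lo=12 > hi=11, target 43 not found

Binary search determines that 43 is not in the array after 4 comparisons. The search space was exhausted without finding the target.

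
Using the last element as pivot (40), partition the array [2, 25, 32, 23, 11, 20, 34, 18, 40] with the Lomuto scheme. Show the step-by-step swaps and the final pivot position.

Lomuto partition with pivot = 40:

Initial array: [2, 25, 32, 23, 11, 20, 34, 18, 40]

arr[0]=2 <= 40: swap with position 0, array becomes [2, 25, 32, 23, 11, 20, 34, 18, 40]
arr[1]=25 <= 40: swap with position 1, array becomes [2, 25, 32, 23, 11, 20, 34, 18, 40]
arr[2]=32 <= 40: swap with position 2, array becomes [2, 25, 32, 23, 11, 20, 34, 18, 40]
arr[3]=23 <= 40: swap with position 3, array becomes [2, 25, 32, 23, 11, 20, 34, 18, 40]
arr[4]=11 <= 40: swap with position 4, array becomes [2, 25, 32, 23, 11, 20, 34, 18, 40]
arr[5]=20 <= 40: swap with position 5, array becomes [2, 25, 32, 23, 11, 20, 34, 18, 40]
arr[6]=34 <= 40: swap with position 6, array becomes [2, 25, 32, 23, 11, 20, 34, 18, 40]
arr[7]=18 <= 40: swap with position 7, array becomes [2, 25, 32, 23, 11, 20, 34, 18, 40]

Place pivot at position 8: [2, 25, 32, 23, 11, 20, 34, 18, 40]
Pivot position: 8

After partitioning with pivot 40, the array becomes [2, 25, 32, 23, 11, 20, 34, 18, 40]. The pivot is placed at index 8. All elements to the left of the pivot are <= 40, and all elements to the right are > 40.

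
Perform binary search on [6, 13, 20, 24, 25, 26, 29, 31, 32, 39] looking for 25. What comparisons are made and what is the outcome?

Binary search for 25 in [6, 13, 20, 24, 25, 26, 29, 31, 32, 39]:

lo=0, hi=9, mid=4, arr[mid]=25 -> Found target at index 4!

Binary search finds 25 at index 4 after 1 comparisons. The search repeatedly halves the search space by comparing with the middle element.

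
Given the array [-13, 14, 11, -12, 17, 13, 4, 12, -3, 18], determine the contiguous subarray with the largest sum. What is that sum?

Using Kadane's algorithm on [-13, 14, 11, -12, 17, 13, 4, 12, -3, 18]:

Scanning through the array:
Position 1 (value 14): max_ending_here = 14, max_so_far = 14
Position 2 (value 11): max_ending_here = 25, max_so_far = 25
Position 3 (value -12): max_ending_here = 13, max_so_far = 25
Position 4 (value 17): max_ending_here = 30, max_so_far = 30
Position 5 (value 13): max_ending_here = 43, max_so_far = 43
Position 6 (value 4): max_ending_here = 47, max_so_far = 47
Position 7 (value 12): max_ending_here = 59, max_so_far = 59
Position 8 (value -3): max_ending_here = 56, max_so_far = 59
Position 9 (value 18): max_ending_here = 74, max_so_far = 74

Maximum subarray: [14, 11, -12, 17, 13, 4, 12, -3, 18]
Maximum sum: 74

The maximum subarray is [14, 11, -12, 17, 13, 4, 12, -3, 18] with sum 74. This subarray runs from index 1 to index 9.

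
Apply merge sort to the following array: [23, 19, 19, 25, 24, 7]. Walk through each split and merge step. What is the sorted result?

Merge sort trace:

Split: [23, 19, 19, 25, 24, 7] -> [23, 19, 19] and [25, 24, 7]
  Split: [23, 19, 19] -> [23] and [19, 19]
    Split: [19, 19] -> [19] and [19]
    Merge: [19] + [19] -> [19, 19]
  Merge: [23] + [19, 19] -> [19, 19, 23]
  Split: [25, 24, 7] -> [25] and [24, 7]
    Split: [24, 7] -> [24] and [7]
    Merge: [24] + [7] -> [7, 24]
  Merge: [25] + [7, 24] -> [7, 24, 25]
Merge: [19, 19, 23] + [7, 24, 25] -> [7, 19, 19, 23, 24, 25]

Final sorted array: [7, 19, 19, 23, 24, 25]

The merge sort proceeds by recursively splitting the array and merging sorted halves.
After all merges, the sorted array is [7, 19, 19, 23, 24, 25].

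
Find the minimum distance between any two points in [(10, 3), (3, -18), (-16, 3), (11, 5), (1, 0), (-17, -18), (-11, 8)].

Computing all pairwise distances among 7 points:

d((10, 3), (3, -18)) = 22.1359
d((10, 3), (-16, 3)) = 26.0
d((10, 3), (11, 5)) = 2.2361 <-- minimum
d((10, 3), (1, 0)) = 9.4868
d((10, 3), (-17, -18)) = 34.2053
d((10, 3), (-11, 8)) = 21.587
d((3, -18), (-16, 3)) = 28.3196
d((3, -18), (11, 5)) = 24.3516
d((3, -18), (1, 0)) = 18.1108
d((3, -18), (-17, -18)) = 20.0
d((3, -18), (-11, 8)) = 29.5296
d((-16, 3), (11, 5)) = 27.074
d((-16, 3), (1, 0)) = 17.2627
d((-16, 3), (-17, -18)) = 21.0238
d((-16, 3), (-11, 8)) = 7.0711
d((11, 5), (1, 0)) = 11.1803
d((11, 5), (-17, -18)) = 36.2353
d((11, 5), (-11, 8)) = 22.2036
d((1, 0), (-17, -18)) = 25.4558
d((1, 0), (-11, 8)) = 14.4222
d((-17, -18), (-11, 8)) = 26.6833

Closest pair: (10, 3) and (11, 5) with distance 2.2361

The closest pair is (10, 3) and (11, 5) with Euclidean distance 2.2361. For 7 points, brute-force pairwise comparison is shown above. For large n, the divide-and-conquer algorithm (sort by x, recurse on halves, check the dividing strip) achieves O(n log n).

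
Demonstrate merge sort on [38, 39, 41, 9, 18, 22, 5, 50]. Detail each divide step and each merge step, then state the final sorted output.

Merge sort trace:

Split: [38, 39, 41, 9, 18, 22, 5, 50] -> [38, 39, 41, 9] and [18, 22, 5, 50]
  Split: [38, 39, 41, 9] -> [38, 39] and [41, 9]
    Split: [38, 39] -> [38] and [39]
    Merge: [38] + [39] -> [38, 39]
    Split: [41, 9] -> [41] and [9]
    Merge: [41] + [9] -> [9, 41]
  Merge: [38, 39] + [9, 41] -> [9, 38, 39, 41]
  Split: [18, 22, 5, 50] -> [18, 22] and [5, 50]
    Split: [18, 22] -> [18] and [22]
    Merge: [18] + [22] -> [18, 22]
    Split: [5, 50] -> [5] and [50]
    Merge: [5] + [50] -> [5, 50]
  Merge: [18, 22] + [5, 50] -> [5, 18, 22, 50]
Merge: [9, 38, 39, 41] + [5, 18, 22, 50] -> [5, 9, 18, 22, 38, 39, 41, 50]

Final sorted array: [5, 9, 18, 22, 38, 39, 41, 50]

The merge sort proceeds by recursively splitting the array and merging sorted halves.
After all merges, the sorted array is [5, 9, 18, 22, 38, 39, 41, 50].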